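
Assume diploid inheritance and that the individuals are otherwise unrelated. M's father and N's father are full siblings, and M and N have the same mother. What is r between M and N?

With two independent routes of shared ancestry, r is the sum of the two contributions.
M and N are related in two ways: first cousins through their fathers (r = 1/8) and half-sibs through their shared mother (r = 1/4).
r = 1/8 + 1/4 = 0.375.

0.375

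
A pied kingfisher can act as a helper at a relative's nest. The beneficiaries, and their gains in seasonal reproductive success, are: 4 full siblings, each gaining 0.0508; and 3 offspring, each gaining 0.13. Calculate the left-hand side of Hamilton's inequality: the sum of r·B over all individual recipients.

0.2966

r to a full sibling = 0.5 (full sibs share both parents — two paths of length 2: r = 2·(1/2)^2 = 1/2).
r to an offspring = 0.5 (one parent–offspring link: r = (1/2)^1 = 1/2).
Summing one r·B term per recipient: 4·0.5·0.0508 + 3·0.5·0.13 = 0.2966.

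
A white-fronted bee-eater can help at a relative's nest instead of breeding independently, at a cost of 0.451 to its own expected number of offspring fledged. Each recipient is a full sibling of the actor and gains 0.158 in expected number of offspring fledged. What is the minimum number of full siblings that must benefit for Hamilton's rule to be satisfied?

r to a full sibling = 0.5 (full sibs share both parents — two paths of length 2: r = 2·(1/2)^2 = 1/2).
Hamilton's rule: n·r·B > C  ⇒  n > C/(r·B) = 0.451/(0.5·0.158) = 5.709.
The smallest integer exceeding 5.709 is 6.

6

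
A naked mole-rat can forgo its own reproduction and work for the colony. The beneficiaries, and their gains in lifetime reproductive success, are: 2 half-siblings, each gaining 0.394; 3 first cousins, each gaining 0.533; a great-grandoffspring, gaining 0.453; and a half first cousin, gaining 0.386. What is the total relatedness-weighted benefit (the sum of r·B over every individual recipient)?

r to a half-sibling = 0.25 (half-sibs share one parent — one path of length 2: r = (1/2)^2 = 1/4).
r to a first cousin = 1/8 (first cousins share one grandparent pair — two paths of length 4: r = 2·(1/2)^4 = 1/8).
r to a great-grandoffspring = 0.125 (three parent–offspring links: r = (1/2)^3 = 1/8).
r to a half first cousin = 1/16 (half first cousins share one grandparent — one path of length 4: r = (1/2)^4 = 1/16).
Summing one r·B term per recipient: 2·0.25·0.394 + 3·0.125·0.533 + 1·0.125·0.453 + 1·0.0625·0.386 = 0.477625.

0.477625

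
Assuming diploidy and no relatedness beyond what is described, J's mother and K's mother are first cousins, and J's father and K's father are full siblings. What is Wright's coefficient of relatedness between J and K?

With two independent routes of shared ancestry, r is the sum of the two contributions.
J and K are related in two ways: second cousins through their mothers (r = 1/32) and first cousins through their fathers (r = 1/8).
r = 1/32 + 1/8 = 0.15625.

0.15625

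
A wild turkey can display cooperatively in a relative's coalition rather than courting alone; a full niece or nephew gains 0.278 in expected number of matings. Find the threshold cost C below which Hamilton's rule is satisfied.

r to a full niece or nephew = 1/4 (full aunt/uncle↔niece/nephew: two paths of length 3 through the shared grandparent pair: r = 2·(1/2)^3 = 1/4).
Hamilton's rule: n·r·B > C, so the trait is favored while C < n·r·B = 1·0.25·0.278 = 0.0695.

0.0695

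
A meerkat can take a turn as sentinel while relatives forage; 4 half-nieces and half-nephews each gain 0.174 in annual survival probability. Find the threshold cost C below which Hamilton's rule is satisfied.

0.087

r to a half-niece or half-nephew = 0.125 (half-aunt/uncle↔niece/nephew: one path of length 3: r = (1/2)^3 = 1/8).
Hamilton's rule: n·r·B > C, so the trait is favored while C < n·r·B = 4·0.125·0.174 = 0.087.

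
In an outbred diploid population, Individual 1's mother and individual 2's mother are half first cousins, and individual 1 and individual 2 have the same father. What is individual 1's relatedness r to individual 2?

0.265625

With two independent routes of shared ancestry, r is the sum of the two contributions.
Individual 1 and individual 2 are related in two ways: half second cousins through their mothers (r = 1/64) and half-sibs through their shared father (r = 1/4).
r = 1/64 + 1/4 = 0.265625.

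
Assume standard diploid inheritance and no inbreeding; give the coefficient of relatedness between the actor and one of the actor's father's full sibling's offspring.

Each parent–offspring link contributes a factor of 1/2, and independent paths through distinct common ancestors add.
First cousins share one grandparent pair — two paths of length 4: r = 2·(1/2)^4 = 1/8.

0.125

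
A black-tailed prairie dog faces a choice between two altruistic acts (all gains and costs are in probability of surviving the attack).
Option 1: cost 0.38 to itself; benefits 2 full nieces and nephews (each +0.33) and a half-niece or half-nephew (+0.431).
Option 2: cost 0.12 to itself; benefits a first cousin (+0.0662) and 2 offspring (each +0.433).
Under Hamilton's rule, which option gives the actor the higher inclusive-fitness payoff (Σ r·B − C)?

Option 1: r to a full niece or nephew = 0.25.
Option 1: r to a half-niece or half-nephew = 0.125.
Option 1: Σ r·B − C = (2·0.25·0.33 + 1·0.125·0.431) − 0.38 = -0.161125.
Option 2: r to a first cousin = 0.125.
Option 2: r to an offspring = 0.5.
Option 2: Σ r·B − C = (1·0.125·0.0662 + 2·0.5·0.433) − 0.12 = 0.321275.
Option 2 has the higher net inclusive-fitness payoff.

Option 2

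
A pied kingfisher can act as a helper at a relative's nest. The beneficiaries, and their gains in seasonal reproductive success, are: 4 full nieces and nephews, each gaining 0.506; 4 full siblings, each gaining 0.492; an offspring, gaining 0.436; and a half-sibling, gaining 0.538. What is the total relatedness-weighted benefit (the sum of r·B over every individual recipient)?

1.8425

r to a full niece or nephew = 1/4 (full aunt/uncle↔niece/nephew: two paths of length 3 through the shared grandparent pair: r = 2·(1/2)^3 = 1/4).
r to a full sibling = 1/2 (full sibs share both parents — two paths of length 2: r = 2·(1/2)^2 = 1/2).
r to an offspring = 1/2 (one parent–offspring link: r = (1/2)^1 = 1/2).
r to a half-sibling = 0.25 (half-sibs share one parent — one path of length 2: r = (1/2)^2 = 1/4).
Summing one r·B term per recipient: 4·0.25·0.506 + 4·0.5·0.492 + 1·0.5·0.436 + 1·0.25·0.538 = 1.8425.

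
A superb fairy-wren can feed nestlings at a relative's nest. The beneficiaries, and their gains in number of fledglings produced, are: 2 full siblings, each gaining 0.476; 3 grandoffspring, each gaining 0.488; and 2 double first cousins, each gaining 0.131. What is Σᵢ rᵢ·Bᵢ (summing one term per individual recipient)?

0.9075

r to a full sibling = 1/2 (full sibs share both parents — two paths of length 2: r = 2·(1/2)^2 = 1/2).
r to a grandoffspring = 0.25 (two parent–offspring links: r = (1/2)^2 = 1/4).
r to a double first cousin = 1/4 (double first cousins share both grandparent pairs — four paths of length 4: r = 4·(1/2)^4 = 1/4).
Summing one r·B term per recipient: 2·0.5·0.476 + 3·0.25·0.488 + 2·0.25·0.131 = 0.9075.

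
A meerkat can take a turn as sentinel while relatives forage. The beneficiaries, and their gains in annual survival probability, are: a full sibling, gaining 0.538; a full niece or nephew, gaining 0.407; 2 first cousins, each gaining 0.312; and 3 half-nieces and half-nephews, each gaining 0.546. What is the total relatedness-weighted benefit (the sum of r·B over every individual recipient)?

r to a full sibling = 1/2 (full sibs share both parents — two paths of length 2: r = 2·(1/2)^2 = 1/2).
r to a full niece or nephew = 1/4 (full aunt/uncle↔niece/nephew: two paths of length 3 through the shared grandparent pair: r = 2·(1/2)^3 = 1/4).
r to a first cousin = 1/8 (first cousins share one grandparent pair — two paths of length 4: r = 2·(1/2)^4 = 1/8).
r to a half-niece or half-nephew = 1/8 (half-aunt/uncle↔niece/nephew: one path of length 3: r = (1/2)^3 = 1/8).
Summing one r·B term per recipient: 1·0.5·0.538 + 1·0.25·0.407 + 2·0.125·0.312 + 3·0.125·0.546 = 0.6535.

0.6535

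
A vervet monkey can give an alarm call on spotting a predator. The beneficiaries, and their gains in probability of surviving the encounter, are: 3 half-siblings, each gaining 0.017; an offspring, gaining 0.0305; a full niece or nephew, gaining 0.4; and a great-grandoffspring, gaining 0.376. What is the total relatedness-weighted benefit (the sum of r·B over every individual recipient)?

0.175

r to a half-sibling = 1/4 (half-sibs share one parent — one path of length 2: r = (1/2)^2 = 1/4).
r to an offspring = 1/2 (one parent–offspring link: r = (1/2)^1 = 1/2).
r to a full niece or nephew = 1/4 (full aunt/uncle↔niece/nephew: two paths of length 3 through the shared grandparent pair: r = 2·(1/2)^3 = 1/4).
r to a great-grandoffspring = 1/8 (three parent–offspring links: r = (1/2)^3 = 1/8).
Summing one r·B term per recipient: 3·0.25·0.017 + 1·0.5·0.0305 + 1·0.25·0.4 + 1·0.125·0.376 = 0.175.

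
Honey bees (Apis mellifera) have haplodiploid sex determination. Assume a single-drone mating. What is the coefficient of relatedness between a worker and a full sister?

0.75

Haplodiploid full sisters inherit their father's entire haploid genome identically (contributing 1/2) and on average half of their mother's contribution (1/2 · 1/2 = 1/4); r = 1/2 + 1/4 = 3/4.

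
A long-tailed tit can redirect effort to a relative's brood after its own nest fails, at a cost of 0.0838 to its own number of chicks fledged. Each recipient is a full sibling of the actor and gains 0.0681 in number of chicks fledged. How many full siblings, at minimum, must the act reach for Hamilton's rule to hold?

3

r to a full sibling = 0.5 (full sibs share both parents — two paths of length 2: r = 2·(1/2)^2 = 1/2).
Hamilton's rule: n·r·B > C  ⇒  n > C/(r·B) = 0.0838/(0.5·0.0681) = 2.461.
The smallest integer exceeding 2.461 is 3.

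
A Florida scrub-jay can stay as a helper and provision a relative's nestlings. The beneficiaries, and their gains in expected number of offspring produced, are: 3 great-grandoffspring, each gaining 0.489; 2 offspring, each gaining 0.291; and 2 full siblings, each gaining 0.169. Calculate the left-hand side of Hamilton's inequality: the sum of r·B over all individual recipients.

0.643375

r to a great-grandoffspring = 1/8 (three parent–offspring links: r = (1/2)^3 = 1/8).
r to an offspring = 0.5 (one parent–offspring link: r = (1/2)^1 = 1/2).
r to a full sibling = 0.5 (full sibs share both parents — two paths of length 2: r = 2·(1/2)^2 = 1/2).
Summing one r·B term per recipient: 3·0.125·0.489 + 2·0.5·0.291 + 2·0.5·0.169 = 0.643375.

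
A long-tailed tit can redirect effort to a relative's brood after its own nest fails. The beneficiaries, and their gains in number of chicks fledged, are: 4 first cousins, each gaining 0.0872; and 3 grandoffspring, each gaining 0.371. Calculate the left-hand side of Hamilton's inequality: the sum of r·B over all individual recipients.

r to a first cousin = 1/8 (first cousins share one grandparent pair — two paths of length 4: r = 2·(1/2)^4 = 1/8).
r to a grandoffspring = 0.25 (two parent–offspring links: r = (1/2)^2 = 1/4).
Summing one r·B term per recipient: 4·0.125·0.0872 + 3·0.25·0.371 = 0.32185.

0.32185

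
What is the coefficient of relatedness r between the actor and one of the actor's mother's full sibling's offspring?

0.125

Each parent–offspring link contributes a factor of 1/2, and independent paths through distinct common ancestors add.
First cousins share one grandparent pair — two paths of length 4: r = 2·(1/2)^4 = 1/8.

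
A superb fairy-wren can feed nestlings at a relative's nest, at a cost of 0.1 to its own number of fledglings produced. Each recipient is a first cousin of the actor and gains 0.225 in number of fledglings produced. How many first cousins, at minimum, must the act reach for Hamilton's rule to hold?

4

r to a first cousin = 0.125 (first cousins share one grandparent pair — two paths of length 4: r = 2·(1/2)^4 = 1/8).
Hamilton's rule: n·r·B > C  ⇒  n > C/(r·B) = 0.1/(0.125·0.225) = 3.556.
The smallest integer exceeding 3.556 is 4.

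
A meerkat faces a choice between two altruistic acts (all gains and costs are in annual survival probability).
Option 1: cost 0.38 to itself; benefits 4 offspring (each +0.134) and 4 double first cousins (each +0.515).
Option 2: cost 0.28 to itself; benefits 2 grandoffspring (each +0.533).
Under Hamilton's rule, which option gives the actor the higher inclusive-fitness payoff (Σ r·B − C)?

Option 1: r to an offspring = 0.5.
Option 1: r to a double first cousin = 0.25.
Option 1: Σ r·B − C = (4·0.5·0.134 + 4·0.25·0.515) − 0.38 = 0.403.
Option 2: r to a grandoffspring = 0.25.
Option 2: Σ r·B − C = (2·0.25·0.533) − 0.28 = -0.0135.
Option 1 has the higher net inclusive-fitness payoff.

Option 1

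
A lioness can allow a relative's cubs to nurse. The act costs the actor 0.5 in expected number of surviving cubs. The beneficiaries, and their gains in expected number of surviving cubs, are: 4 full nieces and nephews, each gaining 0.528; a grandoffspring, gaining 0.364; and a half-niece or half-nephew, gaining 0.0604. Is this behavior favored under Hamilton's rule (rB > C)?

Hamilton's rule: the trait is favored when the sum of r·B over every recipient exceeds the actor's cost C.
r to a full niece or nephew = 1/4 (full aunt/uncle↔niece/nephew: two paths of length 3 through the shared grandparent pair: r = 2·(1/2)^3 = 1/4).
r to a grandoffspring = 0.25 (two parent–offspring links: r = (1/2)^2 = 1/4).
r to a half-niece or half-nephew = 1/8 (half-aunt/uncle↔niece/nephew: one path of length 3: r = (1/2)^3 = 1/8).
Summing one r·B term per recipient: 4·0.25·0.528 + 1·0.25·0.364 + 1·0.125·0.0604 = 0.62655.
0.62655 > 0.5: the indirect benefit exceeds the cost.

Yes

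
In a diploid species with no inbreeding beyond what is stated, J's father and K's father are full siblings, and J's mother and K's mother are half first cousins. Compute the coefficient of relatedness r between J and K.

0.140625

With two independent routes of shared ancestry, r is the sum of the two contributions.
J and K are related in two ways: first cousins through their fathers (r = 1/8) and half second cousins through their mothers (r = 1/64).
r = 1/8 + 1/64 = 9/64 = 0.140625.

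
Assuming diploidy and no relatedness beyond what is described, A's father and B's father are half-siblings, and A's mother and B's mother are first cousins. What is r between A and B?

0.09375

Wright's path rule: contributions from independent ancestry routes add.
A and B are related in two ways: half first cousins through their fathers (r = 1/16) and second cousins through their mothers (r = 1/32).
r = 1/16 + 1/32 = 0.09375.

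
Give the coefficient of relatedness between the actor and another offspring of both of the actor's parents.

Each parent–offspring link contributes a factor of 1/2, and independent paths through distinct common ancestors add.
Full sibs share both parents — two paths of length 2: r = 2·(1/2)^2 = 1/2.

0.5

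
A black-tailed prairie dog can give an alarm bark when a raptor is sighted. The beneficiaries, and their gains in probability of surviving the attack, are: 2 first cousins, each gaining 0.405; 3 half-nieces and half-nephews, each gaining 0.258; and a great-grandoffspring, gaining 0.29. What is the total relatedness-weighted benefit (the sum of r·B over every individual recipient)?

r to a first cousin = 0.125 (first cousins share one grandparent pair — two paths of length 4: r = 2·(1/2)^4 = 1/8).
r to a half-niece or half-nephew = 0.125 (half-aunt/uncle↔niece/nephew: one path of length 3: r = (1/2)^3 = 1/8).
r to a great-grandoffspring = 0.125 (three parent–offspring links: r = (1/2)^3 = 1/8).
Summing one r·B term per recipient: 2·0.125·0.405 + 3·0.125·0.258 + 1·0.125·0.29 = 0.23425.

0.23425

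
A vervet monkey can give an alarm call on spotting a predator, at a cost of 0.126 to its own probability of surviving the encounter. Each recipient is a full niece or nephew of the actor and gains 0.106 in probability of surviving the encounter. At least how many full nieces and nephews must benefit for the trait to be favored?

5

r to a full niece or nephew = 0.25 (full aunt/uncle↔niece/nephew: two paths of length 3 through the shared grandparent pair: r = 2·(1/2)^3 = 1/4).
Hamilton's rule: n·r·B > C  ⇒  n > C/(r·B) = 0.126/(0.25·0.106) = 4.755.
The smallest integer exceeding 4.755 is 5.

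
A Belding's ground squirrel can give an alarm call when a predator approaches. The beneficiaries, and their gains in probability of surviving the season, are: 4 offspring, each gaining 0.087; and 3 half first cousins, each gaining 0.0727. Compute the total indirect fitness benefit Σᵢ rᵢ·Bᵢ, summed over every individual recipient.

r to an offspring = 1/2 (one parent–offspring link: r = (1/2)^1 = 1/2).
r to a half first cousin = 1/16 (half first cousins share one grandparent — one path of length 4: r = (1/2)^4 = 1/16).
Summing one r·B term per recipient: 4·0.5·0.087 + 3·0.0625·0.0727 = 0.18763125.

0.18763125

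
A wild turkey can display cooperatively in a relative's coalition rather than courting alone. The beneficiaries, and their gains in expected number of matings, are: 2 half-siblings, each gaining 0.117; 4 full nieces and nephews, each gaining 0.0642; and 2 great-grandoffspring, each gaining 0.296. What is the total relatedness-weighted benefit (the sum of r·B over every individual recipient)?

r to a half-sibling = 1/4 (half-sibs share one parent — one path of length 2: r = (1/2)^2 = 1/4).
r to a full niece or nephew = 0.25 (full aunt/uncle↔niece/nephew: two paths of length 3 through the shared grandparent pair: r = 2·(1/2)^3 = 1/4).
r to a great-grandoffspring = 0.125 (three parent–offspring links: r = (1/2)^3 = 1/8).
Summing one r·B term per recipient: 2·0.25·0.117 + 4·0.25·0.0642 + 2·0.125·0.296 = 0.1967.

0.1967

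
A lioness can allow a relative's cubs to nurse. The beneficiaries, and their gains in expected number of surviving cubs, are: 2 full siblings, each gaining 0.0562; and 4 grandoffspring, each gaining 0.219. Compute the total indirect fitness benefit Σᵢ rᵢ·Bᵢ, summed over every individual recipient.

0.2752

r to a full sibling = 1/2 (full sibs share both parents — two paths of length 2: r = 2·(1/2)^2 = 1/2).
r to a grandoffspring = 1/4 (two parent–offspring links: r = (1/2)^2 = 1/4).
Summing one r·B term per recipient: 2·0.5·0.0562 + 4·0.25·0.219 = 0.2752.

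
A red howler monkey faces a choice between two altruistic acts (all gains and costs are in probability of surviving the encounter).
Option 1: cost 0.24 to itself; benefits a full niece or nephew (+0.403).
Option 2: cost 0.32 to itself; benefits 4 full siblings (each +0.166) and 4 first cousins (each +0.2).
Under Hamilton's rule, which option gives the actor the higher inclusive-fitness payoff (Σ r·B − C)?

Option 2

Option 1: r to a full niece or nephew = 0.25.
Option 1: Σ r·B − C = (1·0.25·0.403) − 0.24 = -0.13925.
Option 2: r to a full sibling = 0.5.
Option 2: r to a first cousin = 0.125.
Option 2: Σ r·B − C = (4·0.5·0.166 + 4·0.125·0.2) − 0.32 = 0.112.
Option 2 has the higher net inclusive-fitness payoff.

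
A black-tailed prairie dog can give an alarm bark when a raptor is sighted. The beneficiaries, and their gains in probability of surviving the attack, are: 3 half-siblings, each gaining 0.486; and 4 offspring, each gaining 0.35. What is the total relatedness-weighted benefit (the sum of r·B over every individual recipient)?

r to a half-sibling = 1/4 (half-sibs share one parent — one path of length 2: r = (1/2)^2 = 1/4).
r to an offspring = 0.5 (one parent–offspring link: r = (1/2)^1 = 1/2).
Summing one r·B term per recipient: 3·0.25·0.486 + 4·0.5·0.35 = 1.0645.

1.0645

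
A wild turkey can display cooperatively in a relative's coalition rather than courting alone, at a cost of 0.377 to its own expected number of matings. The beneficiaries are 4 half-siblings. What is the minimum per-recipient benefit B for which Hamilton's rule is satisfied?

r to a half-sibling = 0.25 (half-sibs share one parent — one path of length 2: r = (1/2)^2 = 1/4).
Hamilton's rule with n recipients of equal r: n·r·B > C, so B > C/(n·r) = 0.377/(4·0.25) = 0.377.

0.377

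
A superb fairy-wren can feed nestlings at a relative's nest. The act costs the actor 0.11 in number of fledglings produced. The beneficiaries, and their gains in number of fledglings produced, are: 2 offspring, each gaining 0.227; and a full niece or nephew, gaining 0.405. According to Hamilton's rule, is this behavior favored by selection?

Yes

Hamilton's rule: the trait is favored when the sum of r·B over every recipient exceeds the actor's cost C.
r to an offspring = 1/2 (one parent–offspring link: r = (1/2)^1 = 1/2).
r to a full niece or nephew = 0.25 (full aunt/uncle↔niece/nephew: two paths of length 3 through the shared grandparent pair: r = 2·(1/2)^3 = 1/4).
Summing one r·B term per recipient: 2·0.5·0.227 + 1·0.25·0.405 = 0.32825.
0.32825 > 0.11: the indirect benefit exceeds the cost.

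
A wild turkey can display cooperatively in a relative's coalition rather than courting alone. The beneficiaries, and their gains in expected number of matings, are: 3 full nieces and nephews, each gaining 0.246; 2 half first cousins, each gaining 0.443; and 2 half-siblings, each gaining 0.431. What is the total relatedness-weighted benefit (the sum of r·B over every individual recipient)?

r to a full niece or nephew = 1/4 (full aunt/uncle↔niece/nephew: two paths of length 3 through the shared grandparent pair: r = 2·(1/2)^3 = 1/4).
r to a half first cousin = 1/16 (half first cousins share one grandparent — one path of length 4: r = (1/2)^4 = 1/16).
r to a half-sibling = 0.25 (half-sibs share one parent — one path of length 2: r = (1/2)^2 = 1/4).
Summing one r·B term per recipient: 3·0.25·0.246 + 2·0.0625·0.443 + 2·0.25·0.431 = 0.455375.

0.455375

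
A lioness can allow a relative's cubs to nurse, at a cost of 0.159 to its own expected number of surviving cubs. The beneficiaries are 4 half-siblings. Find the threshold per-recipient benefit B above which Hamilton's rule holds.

0.159

r to a half-sibling = 0.25 (half-sibs share one parent — one path of length 2: r = (1/2)^2 = 1/4).
Hamilton's rule with n recipients of equal r: n·r·B > C, so B > C/(n·r) = 0.159/(4·0.25) = 0.159.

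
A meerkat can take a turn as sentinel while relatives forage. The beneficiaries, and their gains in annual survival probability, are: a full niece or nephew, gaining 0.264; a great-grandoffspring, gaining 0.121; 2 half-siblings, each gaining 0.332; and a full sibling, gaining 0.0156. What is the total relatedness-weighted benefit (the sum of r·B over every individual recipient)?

r to a full niece or nephew = 1/4 (full aunt/uncle↔niece/nephew: two paths of length 3 through the shared grandparent pair: r = 2·(1/2)^3 = 1/4).
r to a great-grandoffspring = 1/8 (three parent–offspring links: r = (1/2)^3 = 1/8).
r to a half-sibling = 1/4 (half-sibs share one parent — one path of length 2: r = (1/2)^2 = 1/4).
r to a full sibling = 0.5 (full sibs share both parents — two paths of length 2: r = 2·(1/2)^2 = 1/2).
Summing one r·B term per recipient: 1·0.25·0.264 + 1·0.125·0.121 + 2·0.25·0.332 + 1·0.5·0.0156 = 0.254925.

0.254925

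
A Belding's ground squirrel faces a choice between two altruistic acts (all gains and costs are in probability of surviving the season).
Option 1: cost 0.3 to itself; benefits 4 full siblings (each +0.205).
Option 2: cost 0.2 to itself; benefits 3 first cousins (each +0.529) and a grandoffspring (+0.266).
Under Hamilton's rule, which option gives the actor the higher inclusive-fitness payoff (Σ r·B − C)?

Option 1: r to a full sibling = 0.5.
Option 1: Σ r·B − C = (4·0.5·0.205) − 0.3 = 0.11.
Option 2: r to a first cousin = 0.125.
Option 2: r to a grandoffspring = 0.25.
Option 2: Σ r·B − C = (3·0.125·0.529 + 1·0.25·0.266) − 0.2 = 0.064875.
Option 1 has the higher net inclusive-fitness payoff.

Option 1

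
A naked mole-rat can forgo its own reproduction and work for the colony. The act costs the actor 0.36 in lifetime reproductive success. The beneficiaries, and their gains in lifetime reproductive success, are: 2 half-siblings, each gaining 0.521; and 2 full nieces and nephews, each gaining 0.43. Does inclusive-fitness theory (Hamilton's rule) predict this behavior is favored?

Yes

Hamilton's rule: the trait is favored when the sum of r·B over every recipient exceeds the actor's cost C.
r to a half-sibling = 1/4 (half-sibs share one parent — one path of length 2: r = (1/2)^2 = 1/4).
r to a full niece or nephew = 1/4 (full aunt/uncle↔niece/nephew: two paths of length 3 through the shared grandparent pair: r = 2·(1/2)^3 = 1/4).
Summing one r·B term per recipient: 2·0.25·0.521 + 2·0.25·0.43 = 0.4755.
0.4755 > 0.36: the indirect benefit exceeds the cost.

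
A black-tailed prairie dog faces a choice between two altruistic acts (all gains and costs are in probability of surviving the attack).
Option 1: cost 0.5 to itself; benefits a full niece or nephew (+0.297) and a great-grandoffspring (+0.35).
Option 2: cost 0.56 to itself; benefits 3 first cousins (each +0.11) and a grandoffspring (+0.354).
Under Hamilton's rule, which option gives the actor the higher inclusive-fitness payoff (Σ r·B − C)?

Option 1

Option 1: r to a full niece or nephew = 0.25.
Option 1: r to a great-grandoffspring = 0.125.
Option 1: Σ r·B − C = (1·0.25·0.297 + 1·0.125·0.35) − 0.5 = -0.382.
Option 2: r to a first cousin = 0.125.
Option 2: r to a grandoffspring = 0.25.
Option 2: Σ r·B − C = (3·0.125·0.11 + 1·0.25·0.354) − 0.56 = -0.43025.
Option 1 has the higher net inclusive-fitness payoff.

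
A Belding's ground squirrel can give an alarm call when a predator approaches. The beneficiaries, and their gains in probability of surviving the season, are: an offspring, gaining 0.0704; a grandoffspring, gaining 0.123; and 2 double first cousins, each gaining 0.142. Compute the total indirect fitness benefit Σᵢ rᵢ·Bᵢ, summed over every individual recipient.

0.13695

r to an offspring = 1/2 (one parent–offspring link: r = (1/2)^1 = 1/2).
r to a grandoffspring = 1/4 (two parent–offspring links: r = (1/2)^2 = 1/4).
r to a double first cousin = 0.25 (double first cousins share both grandparent pairs — four paths of length 4: r = 4·(1/2)^4 = 1/4).
Summing one r·B term per recipient: 1·0.5·0.0704 + 1·0.25·0.123 + 2·0.25·0.142 = 0.13695.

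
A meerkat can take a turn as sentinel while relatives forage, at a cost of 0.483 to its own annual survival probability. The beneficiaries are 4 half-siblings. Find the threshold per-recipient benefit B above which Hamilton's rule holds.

r to a half-sibling = 0.25 (half-sibs share one parent — one path of length 2: r = (1/2)^2 = 1/4).
Hamilton's rule with n recipients of equal r: n·r·B > C, so B > C/(n·r) = 0.483/(4·0.25) = 0.483.

0.483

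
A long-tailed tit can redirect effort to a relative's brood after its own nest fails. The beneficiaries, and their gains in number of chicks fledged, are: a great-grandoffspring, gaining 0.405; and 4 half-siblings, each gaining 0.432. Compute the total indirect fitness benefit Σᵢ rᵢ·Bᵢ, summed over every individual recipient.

r to a great-grandoffspring = 0.125 (three parent–offspring links: r = (1/2)^3 = 1/8).
r to a half-sibling = 1/4 (half-sibs share one parent — one path of length 2: r = (1/2)^2 = 1/4).
Summing one r·B term per recipient: 1·0.125·0.405 + 4·0.25·0.432 = 0.482625.

0.482625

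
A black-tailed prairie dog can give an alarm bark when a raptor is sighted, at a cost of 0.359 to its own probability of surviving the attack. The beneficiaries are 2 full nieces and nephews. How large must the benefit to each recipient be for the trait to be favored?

r to a full niece or nephew = 1/4 (full aunt/uncle↔niece/nephew: two paths of length 3 through the shared grandparent pair: r = 2·(1/2)^3 = 1/4).
Hamilton's rule with n recipients of equal r: n·r·B > C, so B > C/(n·r) = 0.359/(2·0.25) = 0.718.

0.718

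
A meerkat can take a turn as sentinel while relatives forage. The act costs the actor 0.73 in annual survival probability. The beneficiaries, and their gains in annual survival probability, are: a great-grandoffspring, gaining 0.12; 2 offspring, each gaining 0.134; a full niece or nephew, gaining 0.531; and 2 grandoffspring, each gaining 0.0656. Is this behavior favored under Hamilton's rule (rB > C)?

Hamilton's rule: the trait is favored when the sum of r·B over every recipient exceeds the actor's cost C.
r to a great-grandoffspring = 1/8 (three parent–offspring links: r = (1/2)^3 = 1/8).
r to an offspring = 1/2 (one parent–offspring link: r = (1/2)^1 = 1/2).
r to a full niece or nephew = 0.25 (full aunt/uncle↔niece/nephew: two paths of length 3 through the shared grandparent pair: r = 2·(1/2)^3 = 1/4).
r to a grandoffspring = 1/4 (two parent–offspring links: r = (1/2)^2 = 1/4).
Summing one r·B term per recipient: 1·0.125·0.12 + 2·0.5·0.134 + 1·0.25·0.531 + 2·0.25·0.0656 = 0.31455.
0.31455 < 0.73: the indirect benefit is less than the cost.

No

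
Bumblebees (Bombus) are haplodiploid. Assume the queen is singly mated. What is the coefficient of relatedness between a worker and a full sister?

Haplodiploid full sisters inherit their father's entire haploid genome identically (contributing 1/2) and on average half of their mother's contribution (1/2 · 1/2 = 1/4); r = 1/2 + 1/4 = 3/4.

0.75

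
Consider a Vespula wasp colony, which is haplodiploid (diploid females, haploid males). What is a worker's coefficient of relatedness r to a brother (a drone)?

Her haploid brother carries none of their father's genes and a random half of their mother's genome; that half matches the maternal half of her own genome with probability 1/2: r = 1/2 · 1/2 = 1/4.

0.25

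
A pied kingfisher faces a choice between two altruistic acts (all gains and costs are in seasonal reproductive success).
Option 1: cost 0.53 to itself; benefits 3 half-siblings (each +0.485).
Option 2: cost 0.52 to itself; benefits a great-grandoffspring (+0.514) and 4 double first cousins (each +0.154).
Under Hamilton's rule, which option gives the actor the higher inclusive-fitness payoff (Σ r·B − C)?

Option 1: r to a half-sibling = 0.25.
Option 1: Σ r·B − C = (3·0.25·0.485) − 0.53 = -0.16625.
Option 2: r to a great-grandoffspring = 0.125.
Option 2: r to a double first cousin = 0.25.
Option 2: Σ r·B − C = (1·0.125·0.514 + 4·0.25·0.154) − 0.52 = -0.30175.
Option 1 has the higher net inclusive-fitness payoff.

Option 1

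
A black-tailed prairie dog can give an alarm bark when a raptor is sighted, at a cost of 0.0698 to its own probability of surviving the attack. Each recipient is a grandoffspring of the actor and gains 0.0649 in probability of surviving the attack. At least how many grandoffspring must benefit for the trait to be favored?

r to a grandoffspring = 0.25 (two parent–offspring links: r = (1/2)^2 = 1/4).
Hamilton's rule: n·r·B > C  ⇒  n > C/(r·B) = 0.0698/(0.25·0.0649) = 4.302.
The smallest integer exceeding 4.302 is 5.

5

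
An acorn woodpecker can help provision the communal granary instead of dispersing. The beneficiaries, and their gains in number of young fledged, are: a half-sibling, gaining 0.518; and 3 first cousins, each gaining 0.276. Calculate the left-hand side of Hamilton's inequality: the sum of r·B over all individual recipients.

r to a half-sibling = 1/4 (half-sibs share one parent — one path of length 2: r = (1/2)^2 = 1/4).
r to a first cousin = 1/8 (first cousins share one grandparent pair — two paths of length 4: r = 2·(1/2)^4 = 1/8).
Summing one r·B term per recipient: 1·0.25·0.518 + 3·0.125·0.276 = 0.233.

0.233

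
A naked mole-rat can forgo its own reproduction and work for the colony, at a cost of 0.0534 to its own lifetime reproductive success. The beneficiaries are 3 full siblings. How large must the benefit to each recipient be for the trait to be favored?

r to a full sibling = 0.5 (full sibs share both parents — two paths of length 2: r = 2·(1/2)^2 = 1/2).
Hamilton's rule with n recipients of equal r: n·r·B > C, so B > C/(n·r) = 0.0534/(3·0.5) = 0.0356.

0.0356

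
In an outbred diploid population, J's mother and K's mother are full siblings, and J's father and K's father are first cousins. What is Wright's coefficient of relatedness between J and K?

0.15625

Independent pedigree routes through distinct common ancestors add.
J and K are related in two ways: first cousins through their mothers (r = 1/8) and second cousins through their fathers (r = 1/32).
r = 1/8 + 1/32 = 0.15625.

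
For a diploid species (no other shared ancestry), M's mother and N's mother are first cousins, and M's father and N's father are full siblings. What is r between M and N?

0.15625

Independent pedigree routes through distinct common ancestors add.
M and N are related in two ways: second cousins through their mothers (r = 1/32) and first cousins through their fathers (r = 1/8).
r = 1/32 + 1/8 = 0.15625.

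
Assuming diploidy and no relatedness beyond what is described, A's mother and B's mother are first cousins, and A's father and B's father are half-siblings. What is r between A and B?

Independent pedigree routes through distinct common ancestors add.
A and B are related in two ways: second cousins through their mothers (r = 1/32) and half first cousins through their fathers (r = 1/16).
r = 1/32 + 1/16 = 3/32 = 0.09375.

0.09375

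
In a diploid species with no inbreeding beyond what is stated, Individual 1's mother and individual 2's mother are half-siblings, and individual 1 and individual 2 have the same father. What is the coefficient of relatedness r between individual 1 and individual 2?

0.3125

Wright's path rule: contributions from independent ancestry routes add.
Individual 1 and individual 2 are related in two ways: half first cousins through their mothers (r = 1/16) and half-sibs through their shared father (r = 1/4).
r = 1/16 + 1/4 = 5/16 = 0.3125.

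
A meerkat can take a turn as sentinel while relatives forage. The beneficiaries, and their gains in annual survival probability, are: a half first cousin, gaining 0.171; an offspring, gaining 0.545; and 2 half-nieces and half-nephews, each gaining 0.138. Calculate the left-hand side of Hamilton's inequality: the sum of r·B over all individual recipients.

0.3176875

r to a half first cousin = 0.0625 (half first cousins share one grandparent — one path of length 4: r = (1/2)^4 = 1/16).
r to an offspring = 1/2 (one parent–offspring link: r = (1/2)^1 = 1/2).
r to a half-niece or half-nephew = 1/8 (half-aunt/uncle↔niece/nephew: one path of length 3: r = (1/2)^3 = 1/8).
Summing one r·B term per recipient: 1·0.0625·0.171 + 1·0.5·0.545 + 2·0.125·0.138 = 0.3176875.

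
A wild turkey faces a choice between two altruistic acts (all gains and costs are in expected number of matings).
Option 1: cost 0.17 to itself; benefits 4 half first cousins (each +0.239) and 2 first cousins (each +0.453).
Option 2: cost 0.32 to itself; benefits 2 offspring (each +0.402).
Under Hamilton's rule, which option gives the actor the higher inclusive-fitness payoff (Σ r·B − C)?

Option 1: r to a half first cousin = 0.0625.
Option 1: r to a first cousin = 0.125.
Option 1: Σ r·B − C = (4·0.0625·0.239 + 2·0.125·0.453) − 0.17 = 0.003.
Option 2: r to an offspring = 0.5.
Option 2: Σ r·B − C = (2·0.5·0.402) − 0.32 = 0.082.
Option 2 has the higher net inclusive-fitness payoff.

Option 2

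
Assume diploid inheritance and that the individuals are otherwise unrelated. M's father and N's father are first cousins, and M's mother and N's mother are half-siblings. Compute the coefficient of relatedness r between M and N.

0.09375

Independent pedigree routes through distinct common ancestors add.
M and N are related in two ways: second cousins through their fathers (r = 1/32) and half first cousins through their mothers (r = 1/16).
r = 1/32 + 1/16 = 0.09375.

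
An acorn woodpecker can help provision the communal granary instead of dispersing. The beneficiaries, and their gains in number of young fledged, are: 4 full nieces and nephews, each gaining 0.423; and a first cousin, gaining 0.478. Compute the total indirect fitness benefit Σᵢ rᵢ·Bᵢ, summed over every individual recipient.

0.48275

r to a full niece or nephew = 1/4 (full aunt/uncle↔niece/nephew: two paths of length 3 through the shared grandparent pair: r = 2·(1/2)^3 = 1/4).
r to a first cousin = 0.125 (first cousins share one grandparent pair — two paths of length 4: r = 2·(1/2)^4 = 1/8).
Summing one r·B term per recipient: 4·0.25·0.423 + 1·0.125·0.478 = 0.48275.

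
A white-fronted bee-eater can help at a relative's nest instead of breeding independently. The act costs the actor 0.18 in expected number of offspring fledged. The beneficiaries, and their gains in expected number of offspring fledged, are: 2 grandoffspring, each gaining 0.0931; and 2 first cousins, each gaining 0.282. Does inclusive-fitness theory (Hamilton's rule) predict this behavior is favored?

No

Hamilton's rule: the trait is favored when the sum of r·B over every recipient exceeds the actor's cost C.
r to a grandoffspring = 1/4 (two parent–offspring links: r = (1/2)^2 = 1/4).
r to a first cousin = 0.125 (first cousins share one grandparent pair — two paths of length 4: r = 2·(1/2)^4 = 1/8).
Summing one r·B term per recipient: 2·0.25·0.0931 + 2·0.125·0.282 = 0.11705.
0.11705 < 0.18: the indirect benefit is less than the cost.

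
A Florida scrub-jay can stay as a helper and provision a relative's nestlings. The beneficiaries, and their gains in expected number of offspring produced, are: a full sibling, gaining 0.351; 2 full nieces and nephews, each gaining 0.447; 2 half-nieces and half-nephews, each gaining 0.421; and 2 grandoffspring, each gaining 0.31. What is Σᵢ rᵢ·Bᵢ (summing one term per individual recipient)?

r to a full sibling = 1/2 (full sibs share both parents — two paths of length 2: r = 2·(1/2)^2 = 1/2).
r to a full niece or nephew = 1/4 (full aunt/uncle↔niece/nephew: two paths of length 3 through the shared grandparent pair: r = 2·(1/2)^3 = 1/4).
r to a half-niece or half-nephew = 0.125 (half-aunt/uncle↔niece/nephew: one path of length 3: r = (1/2)^3 = 1/8).
r to a grandoffspring = 0.25 (two parent–offspring links: r = (1/2)^2 = 1/4).
Summing one r·B term per recipient: 1·0.5·0.351 + 2·0.25·0.447 + 2·0.125·0.421 + 2·0.25·0.31 = 0.65925.

0.65925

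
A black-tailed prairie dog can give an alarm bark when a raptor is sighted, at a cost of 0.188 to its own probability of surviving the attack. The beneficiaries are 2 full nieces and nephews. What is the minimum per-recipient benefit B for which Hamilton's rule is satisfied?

r to a full niece or nephew = 0.25 (full aunt/uncle↔niece/nephew: two paths of length 3 through the shared grandparent pair: r = 2·(1/2)^3 = 1/4).
Hamilton's rule with n recipients of equal r: n·r·B > C, so B > C/(n·r) = 0.188/(2·0.25) = 0.376.

0.376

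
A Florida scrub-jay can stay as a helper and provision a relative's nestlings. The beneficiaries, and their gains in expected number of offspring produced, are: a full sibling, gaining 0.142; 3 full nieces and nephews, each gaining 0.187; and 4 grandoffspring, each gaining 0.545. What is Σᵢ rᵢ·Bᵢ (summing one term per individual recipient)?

r to a full sibling = 0.5 (full sibs share both parents — two paths of length 2: r = 2·(1/2)^2 = 1/2).
r to a full niece or nephew = 1/4 (full aunt/uncle↔niece/nephew: two paths of length 3 through the shared grandparent pair: r = 2·(1/2)^3 = 1/4).
r to a grandoffspring = 1/4 (two parent–offspring links: r = (1/2)^2 = 1/4).
Summing one r·B term per recipient: 1·0.5·0.142 + 3·0.25·0.187 + 4·0.25·0.545 = 0.75625.

0.75625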